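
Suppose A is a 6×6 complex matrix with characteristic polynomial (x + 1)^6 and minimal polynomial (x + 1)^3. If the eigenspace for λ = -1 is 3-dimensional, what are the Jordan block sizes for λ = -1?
Block sizes for λ = -1: [3, 2, 1]

Step 1 — from the characteristic polynomial, algebraic multiplicity of λ = -1 is 6. From dim ker(A − (-1)·I) = 3, there are exactly 3 Jordan blocks for λ = -1.
Step 2 — from the minimal polynomial, the factor (x + 1)^3 tells us the largest block for λ = -1 has size 3.
Step 3 — with total size 6, 3 blocks, and largest block 3, the block sizes (in nonincreasing order) are [3, 2, 1].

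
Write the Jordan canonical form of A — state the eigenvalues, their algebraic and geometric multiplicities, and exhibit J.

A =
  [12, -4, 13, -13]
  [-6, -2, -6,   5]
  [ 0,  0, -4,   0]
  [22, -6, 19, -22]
J_3(-4) ⊕ J_1(-4)

The characteristic polynomial is
  det(x·I − A) = x^4 + 16*x^3 + 96*x^2 + 256*x + 256 = (x + 4)^4

Eigenvalues and multiplicities (the geometric multiplicity of λ is n − rank(A − λI), which equals the number of Jordan blocks for λ):
  λ = -4: algebraic multiplicity = 4, geometric multiplicity = 2

Determining the block sizes for each eigenvalue:
  λ = -4: with am = 4 and gm = 2, the partition is not yet determined (e.g. several partitions of 4 into 2 parts exist). Let N = A − (-4)·I. Computing rank(N^1) = 2, rank(N^2) = 1, rank(N^3) = 0; the number of blocks of size ≥ j is rank(N^{j−1}) − rank(N^j), giving [2, 1, 1]. So we have 1 block(s) of size 3, 1 block(s) of size 1 → block sizes [3, 1]

Assembling the blocks gives a Jordan form
J =
  [-4,  1,  0,  0]
  [ 0, -4,  1,  0]
  [ 0,  0, -4,  0]
  [ 0,  0,  0, -4]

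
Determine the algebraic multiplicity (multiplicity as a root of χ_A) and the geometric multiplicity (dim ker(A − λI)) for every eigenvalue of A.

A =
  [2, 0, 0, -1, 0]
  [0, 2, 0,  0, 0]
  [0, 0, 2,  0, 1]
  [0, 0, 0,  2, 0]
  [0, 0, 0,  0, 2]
λ = 2: alg = 5, geom = 3

Step 1 — factor the characteristic polynomial to read off the algebraic multiplicities:
  χ_A(x) = (x - 2)^5

Step 2 — compute geometric multiplicities via the rank-nullity identity g(λ) = n − rank(A − λI):
  rank(A − (2)·I) = 2, so dim ker(A − (2)·I) = n − 2 = 3

Summary:
  λ = 2: algebraic multiplicity = 5, geometric multiplicity = 3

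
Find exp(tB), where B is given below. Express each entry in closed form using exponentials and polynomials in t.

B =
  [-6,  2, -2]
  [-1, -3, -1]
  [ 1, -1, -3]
e^{tB} =
  [-2*t*exp(-4*t) + exp(-4*t), 2*t*exp(-4*t), -2*t*exp(-4*t)]
  [-t*exp(-4*t), t*exp(-4*t) + exp(-4*t), -t*exp(-4*t)]
  [t*exp(-4*t), -t*exp(-4*t), t*exp(-4*t) + exp(-4*t)]

Strategy: write B = P · J · P⁻¹ where J is a Jordan canonical form, so e^{tB} = P · e^{tJ} · P⁻¹, and e^{tJ} can be computed block-by-block.

B has Jordan form
J =
  [-4,  1,  0]
  [ 0, -4,  0]
  [ 0,  0, -4]
(up to reordering of blocks).

Per-block formulas:
  For a 1×1 block at λ = -4: exp(t · [-4]) = [e^(-4t)].
  For a 2×2 Jordan block J_2(-4): exp(t · J_2(-4)) = e^(-4t)·(I + t·N), where N is the 2×2 nilpotent shift.

After assembling e^{tJ} and conjugating by P, we get:

e^{tB} =
  [-2*t*exp(-4*t) + exp(-4*t), 2*t*exp(-4*t), -2*t*exp(-4*t)]
  [-t*exp(-4*t), t*exp(-4*t) + exp(-4*t), -t*exp(-4*t)]
  [t*exp(-4*t), -t*exp(-4*t), t*exp(-4*t) + exp(-4*t)]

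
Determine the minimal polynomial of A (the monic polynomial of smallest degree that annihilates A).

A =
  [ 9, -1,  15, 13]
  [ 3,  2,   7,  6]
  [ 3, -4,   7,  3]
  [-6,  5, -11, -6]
x^2 - 6*x + 9

The characteristic polynomial is χ_A(x) = (x - 3)^4, so the eigenvalues are known. The minimal polynomial is
  m_A(x) = Π_λ (x − λ)^{k_λ}
where k_λ is the size of the *largest* Jordan block for λ (equivalently, the smallest k with (A − λI)^k v = 0 for every generalised eigenvector v of λ).

  λ = 3: largest Jordan block has size 2, contributing (x − 3)^2

So m_A(x) = (x - 3)^2 = x^2 - 6*x + 9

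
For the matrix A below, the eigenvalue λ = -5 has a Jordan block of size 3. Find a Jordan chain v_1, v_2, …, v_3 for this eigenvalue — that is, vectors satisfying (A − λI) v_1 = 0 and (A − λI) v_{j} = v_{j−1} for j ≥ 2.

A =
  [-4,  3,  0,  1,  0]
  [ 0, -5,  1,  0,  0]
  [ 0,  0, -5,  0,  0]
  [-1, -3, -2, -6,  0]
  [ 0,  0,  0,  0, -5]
A Jordan chain for λ = -5 of length 3:
v_1 = (1, 0, 0, -1, 0)ᵀ
v_2 = (0, 1, 0, -2, 0)ᵀ
v_3 = (0, 0, 1, 0, 0)ᵀ

Let N = A − (-5)·I. We want v_3 with N^3 v_3 = 0 but N^2 v_3 ≠ 0; then v_{j-1} := N · v_j for j = 3, …, 2.

Pick v_3 = (0, 0, 1, 0, 0)ᵀ.
Then v_2 = N · v_3 = (0, 1, 0, -2, 0)ᵀ.
Then v_1 = N · v_2 = (1, 0, 0, -1, 0)ᵀ.

Sanity check: (A − (-5)·I) v_1 = (0, 0, 0, 0, 0)ᵀ = 0. ✓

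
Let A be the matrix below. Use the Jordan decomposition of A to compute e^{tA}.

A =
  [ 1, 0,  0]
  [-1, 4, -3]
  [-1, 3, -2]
e^{tA} =
  [exp(t), 0, 0]
  [-t*exp(t), 3*t*exp(t) + exp(t), -3*t*exp(t)]
  [-t*exp(t), 3*t*exp(t), -3*t*exp(t) + exp(t)]

Strategy: write A = P · J · P⁻¹ where J is a Jordan canonical form, so e^{tA} = P · e^{tJ} · P⁻¹, and e^{tJ} can be computed block-by-block.

A has Jordan form
J =
  [1, 1, 0]
  [0, 1, 0]
  [0, 0, 1]
(up to reordering of blocks).

Per-block formulas:
  For a 2×2 Jordan block J_2(1): exp(t · J_2(1)) = e^(1t)·(I + t·N), where N is the 2×2 nilpotent shift.
  For a 1×1 block at λ = 1: exp(t · [1]) = [e^(1t)].

After assembling e^{tJ} and conjugating by P, we get:

e^{tA} =
  [exp(t), 0, 0]
  [-t*exp(t), 3*t*exp(t) + exp(t), -3*t*exp(t)]
  [-t*exp(t), 3*t*exp(t), -3*t*exp(t) + exp(t)]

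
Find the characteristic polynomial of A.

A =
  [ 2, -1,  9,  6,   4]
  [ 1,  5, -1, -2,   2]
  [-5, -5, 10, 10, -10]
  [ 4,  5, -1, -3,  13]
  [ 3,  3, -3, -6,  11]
x^5 - 25*x^4 + 250*x^3 - 1250*x^2 + 3125*x - 3125

Expanding det(x·I − A) (e.g. by cofactor expansion or by noting that A is similar to its Jordan form J, which has the same characteristic polynomial as A) gives
  χ_A(x) = x^5 - 25*x^4 + 250*x^3 - 1250*x^2 + 3125*x - 3125
which factors as (x - 5)^5. The eigenvalues (with algebraic multiplicities) are λ = 5 with multiplicity 5.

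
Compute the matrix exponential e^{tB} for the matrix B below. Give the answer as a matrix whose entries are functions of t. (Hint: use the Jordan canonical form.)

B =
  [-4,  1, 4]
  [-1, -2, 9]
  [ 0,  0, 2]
e^{tB} =
  [-t*exp(-3*t) + exp(-3*t), t*exp(-3*t), -t*exp(-3*t) + exp(2*t) - exp(-3*t)]
  [-t*exp(-3*t), t*exp(-3*t) + exp(-3*t), -t*exp(-3*t) + 2*exp(2*t) - 2*exp(-3*t)]
  [0, 0, exp(2*t)]

Strategy: write B = P · J · P⁻¹ where J is a Jordan canonical form, so e^{tB} = P · e^{tJ} · P⁻¹, and e^{tJ} can be computed block-by-block.

B has Jordan form
J =
  [-3,  1, 0]
  [ 0, -3, 0]
  [ 0,  0, 2]
(up to reordering of blocks).

Per-block formulas:
  For a 2×2 Jordan block J_2(-3): exp(t · J_2(-3)) = e^(-3t)·(I + t·N), where N is the 2×2 nilpotent shift.
  For a 1×1 block at λ = 2: exp(t · [2]) = [e^(2t)].

After assembling e^{tJ} and conjugating by P, we get:

e^{tB} =
  [-t*exp(-3*t) + exp(-3*t), t*exp(-3*t), -t*exp(-3*t) + exp(2*t) - exp(-3*t)]
  [-t*exp(-3*t), t*exp(-3*t) + exp(-3*t), -t*exp(-3*t) + 2*exp(2*t) - 2*exp(-3*t)]
  [0, 0, exp(2*t)]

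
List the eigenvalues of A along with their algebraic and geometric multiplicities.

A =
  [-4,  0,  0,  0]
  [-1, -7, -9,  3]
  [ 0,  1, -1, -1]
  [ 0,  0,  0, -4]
λ = -4: alg = 4, geom = 2

Step 1 — factor the characteristic polynomial to read off the algebraic multiplicities:
  χ_A(x) = (x + 4)^4

Step 2 — compute geometric multiplicities via the rank-nullity identity g(λ) = n − rank(A − λI):
  rank(A − (-4)·I) = 2, so dim ker(A − (-4)·I) = n − 2 = 2

Summary:
  λ = -4: algebraic multiplicity = 4, geometric multiplicity = 2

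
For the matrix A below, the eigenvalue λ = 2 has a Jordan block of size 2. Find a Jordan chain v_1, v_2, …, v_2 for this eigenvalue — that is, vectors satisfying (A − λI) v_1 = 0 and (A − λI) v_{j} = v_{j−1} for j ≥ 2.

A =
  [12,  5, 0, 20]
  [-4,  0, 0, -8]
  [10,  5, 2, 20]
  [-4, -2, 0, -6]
A Jordan chain for λ = 2 of length 2:
v_1 = (10, -4, 10, -4)ᵀ
v_2 = (1, 0, 0, 0)ᵀ

Let N = A − (2)·I. We want v_2 with N^2 v_2 = 0 but N^1 v_2 ≠ 0; then v_{j-1} := N · v_j for j = 2, …, 2.

Pick v_2 = (1, 0, 0, 0)ᵀ.
Then v_1 = N · v_2 = (10, -4, 10, -4)ᵀ.

Sanity check: (A − (2)·I) v_1 = (0, 0, 0, 0)ᵀ = 0. ✓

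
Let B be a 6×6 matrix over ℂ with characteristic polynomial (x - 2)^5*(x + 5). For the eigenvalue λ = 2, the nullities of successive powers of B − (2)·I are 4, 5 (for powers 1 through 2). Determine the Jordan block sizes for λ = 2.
Block sizes for λ = 2: [2, 1, 1, 1]

From the dimensions of kernels of powers, the number of Jordan blocks of size at least j is d_j − d_{j−1} where d_j = dim ker(N^j) (with d_0 = 0). Computing the differences gives [4, 1].
The number of blocks of size exactly k is (#blocks of size ≥ k) − (#blocks of size ≥ k + 1), so the partition is: 3 block(s) of size 1, 1 block(s) of size 2.
In nonincreasing order the block sizes are [2, 1, 1, 1].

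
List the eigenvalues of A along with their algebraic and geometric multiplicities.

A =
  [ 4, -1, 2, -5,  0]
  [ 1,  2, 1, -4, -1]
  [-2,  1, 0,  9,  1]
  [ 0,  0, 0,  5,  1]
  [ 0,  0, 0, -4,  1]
λ = 2: alg = 3, geom = 1; λ = 3: alg = 2, geom = 1

Step 1 — factor the characteristic polynomial to read off the algebraic multiplicities:
  χ_A(x) = (x - 3)^2*(x - 2)^3

Step 2 — compute geometric multiplicities via the rank-nullity identity g(λ) = n − rank(A − λI):
  rank(A − (2)·I) = 4, so dim ker(A − (2)·I) = n − 4 = 1
  rank(A − (3)·I) = 4, so dim ker(A − (3)·I) = n − 4 = 1

Summary:
  λ = 2: algebraic multiplicity = 3, geometric multiplicity = 1
  λ = 3: algebraic multiplicity = 2, geometric multiplicity = 1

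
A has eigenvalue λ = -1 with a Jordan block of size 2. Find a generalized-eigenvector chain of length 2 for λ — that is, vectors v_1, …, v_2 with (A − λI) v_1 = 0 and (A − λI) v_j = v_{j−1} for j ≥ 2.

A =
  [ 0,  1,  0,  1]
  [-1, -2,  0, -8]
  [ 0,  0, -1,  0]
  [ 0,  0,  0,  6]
A Jordan chain for λ = -1 of length 2:
v_1 = (1, -1, 0, 0)ᵀ
v_2 = (1, 0, 0, 0)ᵀ

Let N = A − (-1)·I. We want v_2 with N^2 v_2 = 0 but N^1 v_2 ≠ 0; then v_{j-1} := N · v_j for j = 2, …, 2.

Pick v_2 = (1, 0, 0, 0)ᵀ.
Then v_1 = N · v_2 = (1, -1, 0, 0)ᵀ.

Sanity check: (A − (-1)·I) v_1 = (0, 0, 0, 0)ᵀ = 0. ✓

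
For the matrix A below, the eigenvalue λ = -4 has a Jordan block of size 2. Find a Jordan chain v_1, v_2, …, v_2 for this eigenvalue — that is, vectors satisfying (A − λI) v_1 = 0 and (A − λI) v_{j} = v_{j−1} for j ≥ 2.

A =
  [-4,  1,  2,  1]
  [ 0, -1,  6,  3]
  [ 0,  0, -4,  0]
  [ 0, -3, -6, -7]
A Jordan chain for λ = -4 of length 2:
v_1 = (1, 3, 0, -3)ᵀ
v_2 = (0, 1, 0, 0)ᵀ

Let N = A − (-4)·I. We want v_2 with N^2 v_2 = 0 but N^1 v_2 ≠ 0; then v_{j-1} := N · v_j for j = 2, …, 2.

Pick v_2 = (0, 1, 0, 0)ᵀ.
Then v_1 = N · v_2 = (1, 3, 0, -3)ᵀ.

Sanity check: (A − (-4)·I) v_1 = (0, 0, 0, 0)ᵀ = 0. ✓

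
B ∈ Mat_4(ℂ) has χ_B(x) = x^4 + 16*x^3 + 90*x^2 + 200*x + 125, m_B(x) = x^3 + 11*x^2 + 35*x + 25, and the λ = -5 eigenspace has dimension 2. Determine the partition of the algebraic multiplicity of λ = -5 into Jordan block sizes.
Block sizes for λ = -5: [2, 1]

Step 1 — from the characteristic polynomial, algebraic multiplicity of λ = -5 is 3. From dim ker(B − (-5)·I) = 2, there are exactly 2 Jordan blocks for λ = -5.
Step 2 — from the minimal polynomial, the factor (x + 5)^2 tells us the largest block for λ = -5 has size 2.
Step 3 — with total size 3, 2 blocks, and largest block 2, the block sizes (in nonincreasing order) are [2, 1].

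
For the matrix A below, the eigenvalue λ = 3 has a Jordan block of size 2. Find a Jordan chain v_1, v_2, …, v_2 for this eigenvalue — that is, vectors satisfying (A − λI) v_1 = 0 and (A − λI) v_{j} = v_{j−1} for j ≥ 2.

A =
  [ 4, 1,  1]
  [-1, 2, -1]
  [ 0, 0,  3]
A Jordan chain for λ = 3 of length 2:
v_1 = (1, -1, 0)ᵀ
v_2 = (1, 0, 0)ᵀ

Let N = A − (3)·I. We want v_2 with N^2 v_2 = 0 but N^1 v_2 ≠ 0; then v_{j-1} := N · v_j for j = 2, …, 2.

Pick v_2 = (1, 0, 0)ᵀ.
Then v_1 = N · v_2 = (1, -1, 0)ᵀ.

Sanity check: (A − (3)·I) v_1 = (0, 0, 0)ᵀ = 0. ✓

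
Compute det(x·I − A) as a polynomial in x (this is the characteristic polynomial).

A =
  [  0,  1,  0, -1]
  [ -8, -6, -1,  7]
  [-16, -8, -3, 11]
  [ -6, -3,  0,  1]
x^4 + 8*x^3 + 24*x^2 + 32*x + 16

Expanding det(x·I − A) (e.g. by cofactor expansion or by noting that A is similar to its Jordan form J, which has the same characteristic polynomial as A) gives
  χ_A(x) = x^4 + 8*x^3 + 24*x^2 + 32*x + 16
which factors as (x + 2)^4. The eigenvalues (with algebraic multiplicities) are λ = -2 with multiplicity 4.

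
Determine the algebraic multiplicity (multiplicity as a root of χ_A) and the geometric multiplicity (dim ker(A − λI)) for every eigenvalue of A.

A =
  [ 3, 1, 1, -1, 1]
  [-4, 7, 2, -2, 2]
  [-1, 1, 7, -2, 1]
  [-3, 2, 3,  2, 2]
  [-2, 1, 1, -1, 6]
λ = 5: alg = 5, geom = 3

Step 1 — factor the characteristic polynomial to read off the algebraic multiplicities:
  χ_A(x) = (x - 5)^5

Step 2 — compute geometric multiplicities via the rank-nullity identity g(λ) = n − rank(A − λI):
  rank(A − (5)·I) = 2, so dim ker(A − (5)·I) = n − 2 = 3

Summary:
  λ = 5: algebraic multiplicity = 5, geometric multiplicity = 3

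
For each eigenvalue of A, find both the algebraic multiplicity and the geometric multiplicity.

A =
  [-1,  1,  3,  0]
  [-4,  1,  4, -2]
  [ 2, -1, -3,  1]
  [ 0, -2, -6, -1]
λ = -1: alg = 4, geom = 2

Step 1 — factor the characteristic polynomial to read off the algebraic multiplicities:
  χ_A(x) = (x + 1)^4

Step 2 — compute geometric multiplicities via the rank-nullity identity g(λ) = n − rank(A − λI):
  rank(A − (-1)·I) = 2, so dim ker(A − (-1)·I) = n − 2 = 2

Summary:
  λ = -1: algebraic multiplicity = 4, geometric multiplicity = 2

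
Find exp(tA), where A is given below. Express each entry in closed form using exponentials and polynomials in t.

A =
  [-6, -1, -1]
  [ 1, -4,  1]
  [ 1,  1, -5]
e^{tA} =
  [-t^2*exp(-5*t)/2 - t*exp(-5*t) + exp(-5*t), -t^2*exp(-5*t)/2 - t*exp(-5*t), -t*exp(-5*t)]
  [t^2*exp(-5*t)/2 + t*exp(-5*t), t^2*exp(-5*t)/2 + t*exp(-5*t) + exp(-5*t), t*exp(-5*t)]
  [t*exp(-5*t), t*exp(-5*t), exp(-5*t)]

Strategy: write A = P · J · P⁻¹ where J is a Jordan canonical form, so e^{tA} = P · e^{tJ} · P⁻¹, and e^{tJ} can be computed block-by-block.

A has Jordan form
J =
  [-5,  1,  0]
  [ 0, -5,  1]
  [ 0,  0, -5]
(up to reordering of blocks).

Per-block formulas:
  For a 3×3 Jordan block J_3(-5): exp(t · J_3(-5)) = e^(-5t)·(I + t·N + (t^2/2)·N^2), where N is the 3×3 nilpotent shift.

After assembling e^{tJ} and conjugating by P, we get:

e^{tA} =
  [-t^2*exp(-5*t)/2 - t*exp(-5*t) + exp(-5*t), -t^2*exp(-5*t)/2 - t*exp(-5*t), -t*exp(-5*t)]
  [t^2*exp(-5*t)/2 + t*exp(-5*t), t^2*exp(-5*t)/2 + t*exp(-5*t) + exp(-5*t), t*exp(-5*t)]
  [t*exp(-5*t), t*exp(-5*t), exp(-5*t)]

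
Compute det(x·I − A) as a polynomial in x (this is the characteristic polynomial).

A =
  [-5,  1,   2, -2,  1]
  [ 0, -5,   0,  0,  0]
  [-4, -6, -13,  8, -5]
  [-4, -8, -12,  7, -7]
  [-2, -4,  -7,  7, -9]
x^5 + 25*x^4 + 250*x^3 + 1250*x^2 + 3125*x + 3125

Expanding det(x·I − A) (e.g. by cofactor expansion or by noting that A is similar to its Jordan form J, which has the same characteristic polynomial as A) gives
  χ_A(x) = x^5 + 25*x^4 + 250*x^3 + 1250*x^2 + 3125*x + 3125
which factors as (x + 5)^5. The eigenvalues (with algebraic multiplicities) are λ = -5 with multiplicity 5.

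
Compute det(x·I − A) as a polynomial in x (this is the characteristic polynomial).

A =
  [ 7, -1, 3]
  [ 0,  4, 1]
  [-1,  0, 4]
x^3 - 15*x^2 + 75*x - 125

Expanding det(x·I − A) (e.g. by cofactor expansion or by noting that A is similar to its Jordan form J, which has the same characteristic polynomial as A) gives
  χ_A(x) = x^3 - 15*x^2 + 75*x - 125
which factors as (x - 5)^3. The eigenvalues (with algebraic multiplicities) are λ = 5 with multiplicity 3.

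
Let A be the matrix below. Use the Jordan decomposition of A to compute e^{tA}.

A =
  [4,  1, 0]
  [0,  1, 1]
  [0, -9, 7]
e^{tA} =
  [exp(4*t), -3*t^2*exp(4*t)/2 + t*exp(4*t), t^2*exp(4*t)/2]
  [0, -3*t*exp(4*t) + exp(4*t), t*exp(4*t)]
  [0, -9*t*exp(4*t), 3*t*exp(4*t) + exp(4*t)]

Strategy: write A = P · J · P⁻¹ where J is a Jordan canonical form, so e^{tA} = P · e^{tJ} · P⁻¹, and e^{tJ} can be computed block-by-block.

A has Jordan form
J =
  [4, 1, 0]
  [0, 4, 1]
  [0, 0, 4]
(up to reordering of blocks).

Per-block formulas:
  For a 3×3 Jordan block J_3(4): exp(t · J_3(4)) = e^(4t)·(I + t·N + (t^2/2)·N^2), where N is the 3×3 nilpotent shift.

After assembling e^{tJ} and conjugating by P, we get:

e^{tA} =
  [exp(4*t), -3*t^2*exp(4*t)/2 + t*exp(4*t), t^2*exp(4*t)/2]
  [0, -3*t*exp(4*t) + exp(4*t), t*exp(4*t)]
  [0, -9*t*exp(4*t), 3*t*exp(4*t) + exp(4*t)]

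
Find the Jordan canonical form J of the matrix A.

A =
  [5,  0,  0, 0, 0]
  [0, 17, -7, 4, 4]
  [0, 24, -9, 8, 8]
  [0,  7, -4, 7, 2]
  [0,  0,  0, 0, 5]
J_3(5) ⊕ J_1(5) ⊕ J_1(5)

The characteristic polynomial is
  det(x·I − A) = x^5 - 25*x^4 + 250*x^3 - 1250*x^2 + 3125*x - 3125 = (x - 5)^5

Eigenvalues and multiplicities (the geometric multiplicity of λ is n − rank(A − λI), which equals the number of Jordan blocks for λ):
  λ = 5: algebraic multiplicity = 5, geometric multiplicity = 3

Determining the block sizes for each eigenvalue:
  λ = 5: with am = 5 and gm = 3, the partition is not yet determined (e.g. several partitions of 5 into 3 parts exist). Let N = A − (5)·I. Computing rank(N^1) = 2, rank(N^2) = 1, rank(N^3) = 0; the number of blocks of size ≥ j is rank(N^{j−1}) − rank(N^j), giving [3, 1, 1]. So we have 1 block(s) of size 3, 2 block(s) of size 1 → block sizes [3, 1, 1]

Assembling the blocks gives a Jordan form
J =
  [5, 1, 0, 0, 0]
  [0, 5, 1, 0, 0]
  [0, 0, 5, 0, 0]
  [0, 0, 0, 5, 0]
  [0, 0, 0, 0, 5]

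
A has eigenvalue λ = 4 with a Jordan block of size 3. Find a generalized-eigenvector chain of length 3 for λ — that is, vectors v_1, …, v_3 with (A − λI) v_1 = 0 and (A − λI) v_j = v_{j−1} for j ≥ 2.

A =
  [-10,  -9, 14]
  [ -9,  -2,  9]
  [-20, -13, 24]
A Jordan chain for λ = 4 of length 3:
v_1 = (-3, 0, -3)ᵀ
v_2 = (-14, -9, -20)ᵀ
v_3 = (1, 0, 0)ᵀ

Let N = A − (4)·I. We want v_3 with N^3 v_3 = 0 but N^2 v_3 ≠ 0; then v_{j-1} := N · v_j for j = 3, …, 2.

Pick v_3 = (1, 0, 0)ᵀ.
Then v_2 = N · v_3 = (-14, -9, -20)ᵀ.
Then v_1 = N · v_2 = (-3, 0, -3)ᵀ.

Sanity check: (A − (4)·I) v_1 = (0, 0, 0)ᵀ = 0. ✓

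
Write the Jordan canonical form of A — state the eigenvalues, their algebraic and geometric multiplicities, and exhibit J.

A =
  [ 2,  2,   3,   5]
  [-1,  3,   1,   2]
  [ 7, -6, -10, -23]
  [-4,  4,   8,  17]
J_2(3) ⊕ J_2(3)

The characteristic polynomial is
  det(x·I − A) = x^4 - 12*x^3 + 54*x^2 - 108*x + 81 = (x - 3)^4

Eigenvalues and multiplicities (the geometric multiplicity of λ is n − rank(A − λI), which equals the number of Jordan blocks for λ):
  λ = 3: algebraic multiplicity = 4, geometric multiplicity = 2

Determining the block sizes for each eigenvalue:
  λ = 3: with am = 4 and gm = 2, the partition is not yet determined (e.g. several partitions of 4 into 2 parts exist). Let N = A − (3)·I. Computing rank(N^1) = 2, rank(N^2) = 0; the number of blocks of size ≥ j is rank(N^{j−1}) − rank(N^j), giving [2, 2]. So we have 2 block(s) of size 2 → block sizes [2, 2]

Assembling the blocks gives a Jordan form
J =
  [3, 1, 0, 0]
  [0, 3, 0, 0]
  [0, 0, 3, 1]
  [0, 0, 0, 3]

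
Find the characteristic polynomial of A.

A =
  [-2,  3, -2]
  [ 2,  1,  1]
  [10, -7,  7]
x^3 - 6*x^2 + 12*x - 8

Expanding det(x·I − A) (e.g. by cofactor expansion or by noting that A is similar to its Jordan form J, which has the same characteristic polynomial as A) gives
  χ_A(x) = x^3 - 6*x^2 + 12*x - 8
which factors as (x - 2)^3. The eigenvalues (with algebraic multiplicities) are λ = 2 with multiplicity 3.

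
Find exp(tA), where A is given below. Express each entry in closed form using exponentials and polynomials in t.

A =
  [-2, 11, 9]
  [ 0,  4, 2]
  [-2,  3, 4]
e^{tA} =
  [-t^2*exp(2*t) - 4*t*exp(2*t) + exp(2*t), 5*t^2*exp(2*t)/2 + 11*t*exp(2*t), 2*t^2*exp(2*t) + 9*t*exp(2*t)]
  [-2*t^2*exp(2*t), 5*t^2*exp(2*t) + 2*t*exp(2*t) + exp(2*t), 4*t^2*exp(2*t) + 2*t*exp(2*t)]
  [2*t^2*exp(2*t) - 2*t*exp(2*t), -5*t^2*exp(2*t) + 3*t*exp(2*t), -4*t^2*exp(2*t) + 2*t*exp(2*t) + exp(2*t)]

Strategy: write A = P · J · P⁻¹ where J is a Jordan canonical form, so e^{tA} = P · e^{tJ} · P⁻¹, and e^{tJ} can be computed block-by-block.

A has Jordan form
J =
  [2, 1, 0]
  [0, 2, 1]
  [0, 0, 2]
(up to reordering of blocks).

Per-block formulas:
  For a 3×3 Jordan block J_3(2): exp(t · J_3(2)) = e^(2t)·(I + t·N + (t^2/2)·N^2), where N is the 3×3 nilpotent shift.

After assembling e^{tJ} and conjugating by P, we get:

e^{tA} =
  [-t^2*exp(2*t) - 4*t*exp(2*t) + exp(2*t), 5*t^2*exp(2*t)/2 + 11*t*exp(2*t), 2*t^2*exp(2*t) + 9*t*exp(2*t)]
  [-2*t^2*exp(2*t), 5*t^2*exp(2*t) + 2*t*exp(2*t) + exp(2*t), 4*t^2*exp(2*t) + 2*t*exp(2*t)]
  [2*t^2*exp(2*t) - 2*t*exp(2*t), -5*t^2*exp(2*t) + 3*t*exp(2*t), -4*t^2*exp(2*t) + 2*t*exp(2*t) + exp(2*t)]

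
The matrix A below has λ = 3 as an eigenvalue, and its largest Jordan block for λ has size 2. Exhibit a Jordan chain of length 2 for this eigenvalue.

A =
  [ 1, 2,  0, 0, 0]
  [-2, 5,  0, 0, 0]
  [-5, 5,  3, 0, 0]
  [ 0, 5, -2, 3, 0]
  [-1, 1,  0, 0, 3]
A Jordan chain for λ = 3 of length 2:
v_1 = (-2, -2, -5, 0, -1)ᵀ
v_2 = (1, 0, 0, 0, 0)ᵀ

Let N = A − (3)·I. We want v_2 with N^2 v_2 = 0 but N^1 v_2 ≠ 0; then v_{j-1} := N · v_j for j = 2, …, 2.

Pick v_2 = (1, 0, 0, 0, 0)ᵀ.
Then v_1 = N · v_2 = (-2, -2, -5, 0, -1)ᵀ.

Sanity check: (A − (3)·I) v_1 = (0, 0, 0, 0, 0)ᵀ = 0. ✓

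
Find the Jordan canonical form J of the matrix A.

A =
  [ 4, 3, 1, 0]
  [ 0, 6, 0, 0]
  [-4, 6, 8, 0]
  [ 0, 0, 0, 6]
J_2(6) ⊕ J_1(6) ⊕ J_1(6)

The characteristic polynomial is
  det(x·I − A) = x^4 - 24*x^3 + 216*x^2 - 864*x + 1296 = (x - 6)^4

Eigenvalues and multiplicities (the geometric multiplicity of λ is n − rank(A − λI), which equals the number of Jordan blocks for λ):
  λ = 6: algebraic multiplicity = 4, geometric multiplicity = 3

Determining the block sizes for each eigenvalue:
  λ = 6: 3 blocks summing to 4 forces exactly one block of size 2 and the rest size 1 → block sizes [2, 1, 1]

Assembling the blocks gives a Jordan form
J =
  [6, 1, 0, 0]
  [0, 6, 0, 0]
  [0, 0, 6, 0]
  [0, 0, 0, 6]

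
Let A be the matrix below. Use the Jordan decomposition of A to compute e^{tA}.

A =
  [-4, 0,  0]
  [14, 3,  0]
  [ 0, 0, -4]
e^{tA} =
  [exp(-4*t), 0, 0]
  [2*exp(3*t) - 2*exp(-4*t), exp(3*t), 0]
  [0, 0, exp(-4*t)]

Strategy: write A = P · J · P⁻¹ where J is a Jordan canonical form, so e^{tA} = P · e^{tJ} · P⁻¹, and e^{tJ} can be computed block-by-block.

A has Jordan form
J =
  [-4,  0, 0]
  [ 0, -4, 0]
  [ 0,  0, 3]
(up to reordering of blocks).

Per-block formulas:
  For a 1×1 block at λ = 3: exp(t · [3]) = [e^(3t)].
  For a 1×1 block at λ = -4: exp(t · [-4]) = [e^(-4t)].

After assembling e^{tJ} and conjugating by P, we get:

e^{tA} =
  [exp(-4*t), 0, 0]
  [2*exp(3*t) - 2*exp(-4*t), exp(3*t), 0]
  [0, 0, exp(-4*t)]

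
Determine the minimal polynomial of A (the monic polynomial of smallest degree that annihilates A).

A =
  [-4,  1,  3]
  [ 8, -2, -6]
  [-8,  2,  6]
x^2

The characteristic polynomial is χ_A(x) = x^3, so the eigenvalues are known. The minimal polynomial is
  m_A(x) = Π_λ (x − λ)^{k_λ}
where k_λ is the size of the *largest* Jordan block for λ (equivalently, the smallest k with (A − λI)^k v = 0 for every generalised eigenvector v of λ).

  λ = 0: largest Jordan block has size 2, contributing (x − 0)^2

So m_A(x) = x^2 = x^2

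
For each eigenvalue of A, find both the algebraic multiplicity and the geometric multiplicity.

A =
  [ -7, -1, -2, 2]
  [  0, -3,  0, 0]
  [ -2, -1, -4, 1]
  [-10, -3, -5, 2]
λ = -3: alg = 4, geom = 2

Step 1 — factor the characteristic polynomial to read off the algebraic multiplicities:
  χ_A(x) = (x + 3)^4

Step 2 — compute geometric multiplicities via the rank-nullity identity g(λ) = n − rank(A − λI):
  rank(A − (-3)·I) = 2, so dim ker(A − (-3)·I) = n − 2 = 2

Summary:
  λ = -3: algebraic multiplicity = 4, geometric multiplicity = 2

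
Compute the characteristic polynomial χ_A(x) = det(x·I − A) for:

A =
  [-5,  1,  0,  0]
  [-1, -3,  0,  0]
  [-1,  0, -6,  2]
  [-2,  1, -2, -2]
x^4 + 16*x^3 + 96*x^2 + 256*x + 256

Expanding det(x·I − A) (e.g. by cofactor expansion or by noting that A is similar to its Jordan form J, which has the same characteristic polynomial as A) gives
  χ_A(x) = x^4 + 16*x^3 + 96*x^2 + 256*x + 256
which factors as (x + 4)^4. The eigenvalues (with algebraic multiplicities) are λ = -4 with multiplicity 4.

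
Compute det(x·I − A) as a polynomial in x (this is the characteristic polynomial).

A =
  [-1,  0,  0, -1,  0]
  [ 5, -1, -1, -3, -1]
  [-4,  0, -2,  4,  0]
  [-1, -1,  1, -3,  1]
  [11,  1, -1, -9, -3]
x^5 + 10*x^4 + 40*x^3 + 80*x^2 + 80*x + 32

Expanding det(x·I − A) (e.g. by cofactor expansion or by noting that A is similar to its Jordan form J, which has the same characteristic polynomial as A) gives
  χ_A(x) = x^5 + 10*x^4 + 40*x^3 + 80*x^2 + 80*x + 32
which factors as (x + 2)^5. The eigenvalues (with algebraic multiplicities) are λ = -2 with multiplicity 5.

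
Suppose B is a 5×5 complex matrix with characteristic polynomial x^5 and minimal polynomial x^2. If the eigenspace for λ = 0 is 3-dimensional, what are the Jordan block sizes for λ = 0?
Block sizes for λ = 0: [2, 2, 1]

Step 1 — from the characteristic polynomial, algebraic multiplicity of λ = 0 is 5. From dim ker(B − (0)·I) = 3, there are exactly 3 Jordan blocks for λ = 0.
Step 2 — from the minimal polynomial, the factor (x − 0)^2 tells us the largest block for λ = 0 has size 2.
Step 3 — with total size 5, 3 blocks, and largest block 2, the block sizes (in nonincreasing order) are [2, 2, 1].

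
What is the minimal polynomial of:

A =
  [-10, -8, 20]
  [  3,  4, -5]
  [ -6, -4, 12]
x^2 - 4*x + 4

The characteristic polynomial is χ_A(x) = (x - 2)^3, so the eigenvalues are known. The minimal polynomial is
  m_A(x) = Π_λ (x − λ)^{k_λ}
where k_λ is the size of the *largest* Jordan block for λ (equivalently, the smallest k with (A − λI)^k v = 0 for every generalised eigenvector v of λ).

  λ = 2: largest Jordan block has size 2, contributing (x − 2)^2

So m_A(x) = (x - 2)^2 = x^2 - 4*x + 4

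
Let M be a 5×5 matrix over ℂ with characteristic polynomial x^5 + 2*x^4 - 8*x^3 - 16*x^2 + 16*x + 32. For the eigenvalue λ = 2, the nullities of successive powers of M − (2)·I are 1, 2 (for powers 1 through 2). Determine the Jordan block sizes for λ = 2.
Block sizes for λ = 2: [2]

From the dimensions of kernels of powers, the number of Jordan blocks of size at least j is d_j − d_{j−1} where d_j = dim ker(N^j) (with d_0 = 0). Computing the differences gives [1, 1].
The number of blocks of size exactly k is (#blocks of size ≥ k) − (#blocks of size ≥ k + 1), so the partition is: 1 block(s) of size 2.
In nonincreasing order the block sizes are [2].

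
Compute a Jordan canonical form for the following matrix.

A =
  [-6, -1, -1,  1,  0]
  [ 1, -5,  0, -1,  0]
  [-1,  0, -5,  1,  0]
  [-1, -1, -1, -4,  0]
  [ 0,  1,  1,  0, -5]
J_2(-5) ⊕ J_2(-5) ⊕ J_1(-5)

The characteristic polynomial is
  det(x·I − A) = x^5 + 25*x^4 + 250*x^3 + 1250*x^2 + 3125*x + 3125 = (x + 5)^5

Eigenvalues and multiplicities (the geometric multiplicity of λ is n − rank(A − λI), which equals the number of Jordan blocks for λ):
  λ = -5: algebraic multiplicity = 5, geometric multiplicity = 3

Determining the block sizes for each eigenvalue:
  λ = -5: with am = 5 and gm = 3, the partition is not yet determined (e.g. several partitions of 5 into 3 parts exist). Let N = A − (-5)·I. Computing rank(N^1) = 2, rank(N^2) = 0; the number of blocks of size ≥ j is rank(N^{j−1}) − rank(N^j), giving [3, 2]. So we have 2 block(s) of size 2, 1 block(s) of size 1 → block sizes [2, 2, 1]

Assembling the blocks gives a Jordan form
J =
  [-5,  1,  0,  0,  0]
  [ 0, -5,  0,  0,  0]
  [ 0,  0, -5,  1,  0]
  [ 0,  0,  0, -5,  0]
  [ 0,  0,  0,  0, -5]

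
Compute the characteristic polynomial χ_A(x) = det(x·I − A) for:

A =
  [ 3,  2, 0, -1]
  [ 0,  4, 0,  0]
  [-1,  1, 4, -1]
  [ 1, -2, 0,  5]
x^4 - 16*x^3 + 96*x^2 - 256*x + 256

Expanding det(x·I − A) (e.g. by cofactor expansion or by noting that A is similar to its Jordan form J, which has the same characteristic polynomial as A) gives
  χ_A(x) = x^4 - 16*x^3 + 96*x^2 - 256*x + 256
which factors as (x - 4)^4. The eigenvalues (with algebraic multiplicities) are λ = 4 with multiplicity 4.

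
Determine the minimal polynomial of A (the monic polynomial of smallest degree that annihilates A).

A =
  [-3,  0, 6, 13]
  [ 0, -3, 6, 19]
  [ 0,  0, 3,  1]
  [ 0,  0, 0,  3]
x^3 - 3*x^2 - 9*x + 27

The characteristic polynomial is χ_A(x) = (x - 3)^2*(x + 3)^2, so the eigenvalues are known. The minimal polynomial is
  m_A(x) = Π_λ (x − λ)^{k_λ}
where k_λ is the size of the *largest* Jordan block for λ (equivalently, the smallest k with (A − λI)^k v = 0 for every generalised eigenvector v of λ).

  λ = -3: largest Jordan block has size 1, contributing (x + 3)
  λ = 3: largest Jordan block has size 2, contributing (x − 3)^2

So m_A(x) = (x - 3)^2*(x + 3) = x^3 - 3*x^2 - 9*x + 27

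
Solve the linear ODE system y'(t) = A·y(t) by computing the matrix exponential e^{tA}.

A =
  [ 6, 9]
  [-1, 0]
e^{tA} =
  [3*t*exp(3*t) + exp(3*t), 9*t*exp(3*t)]
  [-t*exp(3*t), -3*t*exp(3*t) + exp(3*t)]

Strategy: write A = P · J · P⁻¹ where J is a Jordan canonical form, so e^{tA} = P · e^{tJ} · P⁻¹, and e^{tJ} can be computed block-by-block.

A has Jordan form
J =
  [3, 1]
  [0, 3]
(up to reordering of blocks).

Per-block formulas:
  For a 2×2 Jordan block J_2(3): exp(t · J_2(3)) = e^(3t)·(I + t·N), where N is the 2×2 nilpotent shift.

After assembling e^{tJ} and conjugating by P, we get:

e^{tA} =
  [3*t*exp(3*t) + exp(3*t), 9*t*exp(3*t)]
  [-t*exp(3*t), -3*t*exp(3*t) + exp(3*t)]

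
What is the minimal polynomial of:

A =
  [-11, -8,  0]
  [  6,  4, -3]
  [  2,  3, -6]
x^3 + 13*x^2 + 55*x + 75

The characteristic polynomial is χ_A(x) = (x + 3)*(x + 5)^2, so the eigenvalues are known. The minimal polynomial is
  m_A(x) = Π_λ (x − λ)^{k_λ}
where k_λ is the size of the *largest* Jordan block for λ (equivalently, the smallest k with (A − λI)^k v = 0 for every generalised eigenvector v of λ).

  λ = -5: largest Jordan block has size 2, contributing (x + 5)^2
  λ = -3: largest Jordan block has size 1, contributing (x + 3)

So m_A(x) = (x + 3)*(x + 5)^2 = x^3 + 13*x^2 + 55*x + 75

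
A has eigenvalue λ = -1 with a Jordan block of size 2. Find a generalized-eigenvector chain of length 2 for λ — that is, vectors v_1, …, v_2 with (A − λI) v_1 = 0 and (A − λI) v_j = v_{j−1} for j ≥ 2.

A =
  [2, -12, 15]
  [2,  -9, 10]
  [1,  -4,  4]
A Jordan chain for λ = -1 of length 2:
v_1 = (3, 2, 1)ᵀ
v_2 = (1, 0, 0)ᵀ

Let N = A − (-1)·I. We want v_2 with N^2 v_2 = 0 but N^1 v_2 ≠ 0; then v_{j-1} := N · v_j for j = 2, …, 2.

Pick v_2 = (1, 0, 0)ᵀ.
Then v_1 = N · v_2 = (3, 2, 1)ᵀ.

Sanity check: (A − (-1)·I) v_1 = (0, 0, 0)ᵀ = 0. ✓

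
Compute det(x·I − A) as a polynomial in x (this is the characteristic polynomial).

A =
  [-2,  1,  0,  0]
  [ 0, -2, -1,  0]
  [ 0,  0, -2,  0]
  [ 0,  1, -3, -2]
x^4 + 8*x^3 + 24*x^2 + 32*x + 16

Expanding det(x·I − A) (e.g. by cofactor expansion or by noting that A is similar to its Jordan form J, which has the same characteristic polynomial as A) gives
  χ_A(x) = x^4 + 8*x^3 + 24*x^2 + 32*x + 16
which factors as (x + 2)^4. The eigenvalues (with algebraic multiplicities) are λ = -2 with multiplicity 4.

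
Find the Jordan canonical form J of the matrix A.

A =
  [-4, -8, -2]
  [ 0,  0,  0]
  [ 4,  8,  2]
J_1(-2) ⊕ J_1(0) ⊕ J_1(0)

The characteristic polynomial is
  det(x·I − A) = x^3 + 2*x^2 = x^2*(x + 2)

Eigenvalues and multiplicities (the geometric multiplicity of λ is n − rank(A − λI), which equals the number of Jordan blocks for λ):
  λ = -2: algebraic multiplicity = 1, geometric multiplicity = 1
  λ = 0: algebraic multiplicity = 2, geometric multiplicity = 2

Determining the block sizes for each eigenvalue:
  λ = -2: one block (gm = 1), so the single block has size am = 1 → block sizes [1]
  λ = 0: gm = am = 2, so every block has size 1 → block sizes [1, 1]

Assembling the blocks gives a Jordan form
J =
  [-2, 0, 0]
  [ 0, 0, 0]
  [ 0, 0, 0]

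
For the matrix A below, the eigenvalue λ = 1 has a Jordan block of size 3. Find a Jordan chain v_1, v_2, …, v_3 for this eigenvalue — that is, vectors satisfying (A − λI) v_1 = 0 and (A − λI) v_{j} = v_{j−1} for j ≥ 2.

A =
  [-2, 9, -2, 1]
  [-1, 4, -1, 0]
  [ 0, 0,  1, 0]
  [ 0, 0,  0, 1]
A Jordan chain for λ = 1 of length 3:
v_1 = (-3, -1, 0, 0)ᵀ
v_2 = (-2, -1, 0, 0)ᵀ
v_3 = (0, 0, 1, 0)ᵀ

Let N = A − (1)·I. We want v_3 with N^3 v_3 = 0 but N^2 v_3 ≠ 0; then v_{j-1} := N · v_j for j = 3, …, 2.

Pick v_3 = (0, 0, 1, 0)ᵀ.
Then v_2 = N · v_3 = (-2, -1, 0, 0)ᵀ.
Then v_1 = N · v_2 = (-3, -1, 0, 0)ᵀ.

Sanity check: (A − (1)·I) v_1 = (0, 0, 0, 0)ᵀ = 0. ✓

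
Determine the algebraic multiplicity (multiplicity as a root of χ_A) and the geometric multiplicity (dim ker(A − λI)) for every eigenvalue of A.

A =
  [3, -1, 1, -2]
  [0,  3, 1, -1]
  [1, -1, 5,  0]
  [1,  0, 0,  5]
λ = 4: alg = 4, geom = 2

Step 1 — factor the characteristic polynomial to read off the algebraic multiplicities:
  χ_A(x) = (x - 4)^4

Step 2 — compute geometric multiplicities via the rank-nullity identity g(λ) = n − rank(A − λI):
  rank(A − (4)·I) = 2, so dim ker(A − (4)·I) = n − 2 = 2

Summary:
  λ = 4: algebraic multiplicity = 4, geometric multiplicity = 2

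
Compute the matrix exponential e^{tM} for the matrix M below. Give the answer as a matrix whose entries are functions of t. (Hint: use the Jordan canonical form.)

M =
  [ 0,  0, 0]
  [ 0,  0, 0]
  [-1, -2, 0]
e^{tM} =
  [1, 0, 0]
  [0, 1, 0]
  [-t, -2*t, 1]

Strategy: write M = P · J · P⁻¹ where J is a Jordan canonical form, so e^{tM} = P · e^{tJ} · P⁻¹, and e^{tJ} can be computed block-by-block.

M has Jordan form
J =
  [0, 1, 0]
  [0, 0, 0]
  [0, 0, 0]
(up to reordering of blocks).

Per-block formulas:
  For a 1×1 block at λ = 0: exp(t · [0]) = [e^(0t)].
  For a 2×2 Jordan block J_2(0): exp(t · J_2(0)) = e^(0t)·(I + t·N), where N is the 2×2 nilpotent shift.

After assembling e^{tJ} and conjugating by P, we get:

e^{tM} =
  [1, 0, 0]
  [0, 1, 0]
  [-t, -2*t, 1]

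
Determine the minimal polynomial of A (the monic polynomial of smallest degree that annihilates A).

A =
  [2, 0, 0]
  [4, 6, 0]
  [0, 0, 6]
x^2 - 8*x + 12

The characteristic polynomial is χ_A(x) = (x - 6)^2*(x - 2), so the eigenvalues are known. The minimal polynomial is
  m_A(x) = Π_λ (x − λ)^{k_λ}
where k_λ is the size of the *largest* Jordan block for λ (equivalently, the smallest k with (A − λI)^k v = 0 for every generalised eigenvector v of λ).

  λ = 2: largest Jordan block has size 1, contributing (x − 2)
  λ = 6: largest Jordan block has size 1, contributing (x − 6)

So m_A(x) = (x - 6)*(x - 2) = x^2 - 8*x + 12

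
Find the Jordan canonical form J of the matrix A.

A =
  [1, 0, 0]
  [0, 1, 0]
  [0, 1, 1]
J_2(1) ⊕ J_1(1)

The characteristic polynomial is
  det(x·I − A) = x^3 - 3*x^2 + 3*x - 1 = (x - 1)^3

Eigenvalues and multiplicities (the geometric multiplicity of λ is n − rank(A − λI), which equals the number of Jordan blocks for λ):
  λ = 1: algebraic multiplicity = 3, geometric multiplicity = 2

Determining the block sizes for each eigenvalue:
  λ = 1: 2 blocks summing to 3 forces exactly one block of size 2 and the rest size 1 → block sizes [2, 1]

Assembling the blocks gives a Jordan form
J =
  [1, 1, 0]
  [0, 1, 0]
  [0, 0, 1]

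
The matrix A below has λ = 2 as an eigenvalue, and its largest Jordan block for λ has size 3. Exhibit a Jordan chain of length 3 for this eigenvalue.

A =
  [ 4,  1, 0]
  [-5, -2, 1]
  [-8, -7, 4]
A Jordan chain for λ = 2 of length 3:
v_1 = (-1, 2, 3)ᵀ
v_2 = (2, -5, -8)ᵀ
v_3 = (1, 0, 0)ᵀ

Let N = A − (2)·I. We want v_3 with N^3 v_3 = 0 but N^2 v_3 ≠ 0; then v_{j-1} := N · v_j for j = 3, …, 2.

Pick v_3 = (1, 0, 0)ᵀ.
Then v_2 = N · v_3 = (2, -5, -8)ᵀ.
Then v_1 = N · v_2 = (-1, 2, 3)ᵀ.

Sanity check: (A − (2)·I) v_1 = (0, 0, 0)ᵀ = 0. ✓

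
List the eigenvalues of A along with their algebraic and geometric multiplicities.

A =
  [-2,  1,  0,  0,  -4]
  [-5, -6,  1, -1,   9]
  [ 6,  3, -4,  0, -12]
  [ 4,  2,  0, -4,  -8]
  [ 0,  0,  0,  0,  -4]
λ = -4: alg = 5, geom = 3

Step 1 — factor the characteristic polynomial to read off the algebraic multiplicities:
  χ_A(x) = (x + 4)^5

Step 2 — compute geometric multiplicities via the rank-nullity identity g(λ) = n − rank(A − λI):
  rank(A − (-4)·I) = 2, so dim ker(A − (-4)·I) = n − 2 = 3

Summary:
  λ = -4: algebraic multiplicity = 5, geometric multiplicity = 3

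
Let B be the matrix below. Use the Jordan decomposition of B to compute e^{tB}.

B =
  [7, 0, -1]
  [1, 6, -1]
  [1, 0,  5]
e^{tB} =
  [t*exp(6*t) + exp(6*t), 0, -t*exp(6*t)]
  [t*exp(6*t), exp(6*t), -t*exp(6*t)]
  [t*exp(6*t), 0, -t*exp(6*t) + exp(6*t)]

Strategy: write B = P · J · P⁻¹ where J is a Jordan canonical form, so e^{tB} = P · e^{tJ} · P⁻¹, and e^{tJ} can be computed block-by-block.

B has Jordan form
J =
  [6, 1, 0]
  [0, 6, 0]
  [0, 0, 6]
(up to reordering of blocks).

Per-block formulas:
  For a 2×2 Jordan block J_2(6): exp(t · J_2(6)) = e^(6t)·(I + t·N), where N is the 2×2 nilpotent shift.
  For a 1×1 block at λ = 6: exp(t · [6]) = [e^(6t)].

After assembling e^{tJ} and conjugating by P, we get:

e^{tB} =
  [t*exp(6*t) + exp(6*t), 0, -t*exp(6*t)]
  [t*exp(6*t), exp(6*t), -t*exp(6*t)]
  [t*exp(6*t), 0, -t*exp(6*t) + exp(6*t)]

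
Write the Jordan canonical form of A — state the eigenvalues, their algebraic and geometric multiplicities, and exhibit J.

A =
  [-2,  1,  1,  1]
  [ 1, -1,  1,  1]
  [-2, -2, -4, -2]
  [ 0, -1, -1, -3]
J_2(-3) ⊕ J_1(-2) ⊕ J_1(-2)

The characteristic polynomial is
  det(x·I − A) = x^4 + 10*x^3 + 37*x^2 + 60*x + 36 = (x + 2)^2*(x + 3)^2

Eigenvalues and multiplicities (the geometric multiplicity of λ is n − rank(A − λI), which equals the number of Jordan blocks for λ):
  λ = -3: algebraic multiplicity = 2, geometric multiplicity = 1
  λ = -2: algebraic multiplicity = 2, geometric multiplicity = 2

Determining the block sizes for each eigenvalue:
  λ = -3: one block (gm = 1), so the single block has size am = 2 → block sizes [2]
  λ = -2: gm = am = 2, so every block has size 1 → block sizes [1, 1]

Assembling the blocks gives a Jordan form
J =
  [-3,  1,  0,  0]
  [ 0, -3,  0,  0]
  [ 0,  0, -2,  0]
  [ 0,  0,  0, -2]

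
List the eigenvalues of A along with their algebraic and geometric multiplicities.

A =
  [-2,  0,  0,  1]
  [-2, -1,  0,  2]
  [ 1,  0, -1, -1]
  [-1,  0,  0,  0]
λ = -1: alg = 4, geom = 3

Step 1 — factor the characteristic polynomial to read off the algebraic multiplicities:
  χ_A(x) = (x + 1)^4

Step 2 — compute geometric multiplicities via the rank-nullity identity g(λ) = n − rank(A − λI):
  rank(A − (-1)·I) = 1, so dim ker(A − (-1)·I) = n − 1 = 3

Summary:
  λ = -1: algebraic multiplicity = 4, geometric multiplicity = 3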